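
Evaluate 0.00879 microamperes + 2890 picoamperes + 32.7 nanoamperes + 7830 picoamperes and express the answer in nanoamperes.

52.21 nanoamperes

In nanoamperes:
  0.00879 microamperes = 0.00879e3 nanoamperes = 8.79
  2890 picoamperes = 2890e-3 nanoamperes = 2.89
  32.7 nanoamperes → 32.7
  7830 picoamperes = 7830e-3 nanoamperes = 7.83
Sum: 8.79 + 2.89 + 32.7 + 7.83 = 52.21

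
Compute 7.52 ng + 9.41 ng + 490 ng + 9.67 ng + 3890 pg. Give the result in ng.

In ng:
  7.52 ng → 7.52
  9.41 ng → 9.41
  490 ng → 490
  9.67 ng → 9.67
  3890 pg = 3890 × 10⁻³ ng = 3.89
Sum: 7.52 + 9.41 + 490 + 9.67 + 3.89 = 520.49

520.49 ng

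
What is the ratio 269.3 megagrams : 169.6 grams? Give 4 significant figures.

1588000

(269.3 × 10^6) / (169.6) = 1.5879 × 10^6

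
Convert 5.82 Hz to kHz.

0.00582 kHz

(no prefix) = 10^0, kilo = 10^3; factor is 10^-3.
5.82 × 10^-3 = 0.00582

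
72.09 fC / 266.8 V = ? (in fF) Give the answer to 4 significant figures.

0.2702 fF

(72.09e-15) / (266.8) = 0.270202e-15 F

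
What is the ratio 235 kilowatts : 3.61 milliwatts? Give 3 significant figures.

65100000

(235 × 10³) / (3.61 × 10⁻³) = 65.1 × 10⁶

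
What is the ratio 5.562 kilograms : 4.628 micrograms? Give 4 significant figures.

(5.562 × 10^3) / (4.628 × 10^-6) = 1.2018 × 10^9

1202000000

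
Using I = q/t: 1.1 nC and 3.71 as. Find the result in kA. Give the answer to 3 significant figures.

296000 kA

(1.1 × 10^-9) / (3.71 × 10^-18) = 0.2965 × 10^9 A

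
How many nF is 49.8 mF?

milli = 10⁻³, nano = 10⁻⁹; factor is 10⁶.
49.8 × 10⁶ = 49800000

49800000 nF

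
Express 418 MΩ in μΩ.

418000000000000 μΩ

mega = 10⁶, micro = 10⁻⁶; factor is 10¹².
418 × 10¹² = 418000000000000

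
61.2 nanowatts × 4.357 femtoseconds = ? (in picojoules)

0.0000000002666484 picojoules

61.2 × 10⁻⁹ × 4.357 × 10⁻¹⁵ = 266.6484 × 10⁻²⁴ J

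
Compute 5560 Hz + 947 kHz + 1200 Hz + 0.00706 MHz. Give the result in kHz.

In kHz:
  5560 Hz = 5560 × 10⁻³ kHz = 5.56
  947 kHz → 947
  1200 Hz = 1200 × 10⁻³ kHz = 1.2
  0.00706 MHz = 0.00706 × 10³ kHz = 7.06
Sum: 5.56 + 947 + 1.2 + 7.06 = 960.82

960.82 kHz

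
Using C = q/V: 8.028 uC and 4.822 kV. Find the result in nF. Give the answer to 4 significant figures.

(8.028 × 10^-6) / (4.822 × 10^3) = 1.66487 × 10^-9 F

1.665 nF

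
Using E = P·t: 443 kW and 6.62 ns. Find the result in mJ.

443 × 10^3 × 6.62 × 10^-9 = 2932.66 × 10^-6 J

2.93266 mJ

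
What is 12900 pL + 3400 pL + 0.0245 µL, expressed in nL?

40.8 nL

In nL:
  12900 pL = 12900e-3 nL = 12.9
  3400 pL = 3400e-3 nL = 3.4
  0.0245 µL = 0.0245e3 nL = 24.5
Sum: 12.9 + 3.4 + 24.5 = 40.8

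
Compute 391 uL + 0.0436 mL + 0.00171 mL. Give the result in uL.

436.31 uL

In uL:
  391 uL → 391
  0.0436 mL = 0.0436 × 10^3 uL = 43.6
  0.00171 mL = 0.00171 × 10^3 uL = 1.71
Sum: 391 + 43.6 + 1.71 = 436.31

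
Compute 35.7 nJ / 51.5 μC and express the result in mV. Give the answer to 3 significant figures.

(35.7e-9) / (51.5e-6) = 0.6932e-3 V

0.693 mV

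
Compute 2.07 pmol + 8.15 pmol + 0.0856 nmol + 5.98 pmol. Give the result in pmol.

101.8 pmol

In pmol:
  2.07 pmol → 2.07
  8.15 pmol → 8.15
  0.0856 nmol = 0.0856 × 10³ pmol = 85.6
  5.98 pmol → 5.98
Sum: 2.07 + 8.15 + 85.6 + 5.98 = 101.8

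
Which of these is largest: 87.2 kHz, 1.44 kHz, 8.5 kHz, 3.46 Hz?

87.2 kHz

87.2 kHz = 87200 Hz
1.44 kHz = 1440 Hz
8.5 kHz = 8500 Hz
3.46 Hz = 3.46 Hz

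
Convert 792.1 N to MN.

(no prefix) = 1e0, mega = 1e6; factor is 1e-6.
792.1 × 1e-6 = 0.0007921

0.0007921 MN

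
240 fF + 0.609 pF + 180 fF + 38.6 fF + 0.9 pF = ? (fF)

In fF:
  240 fF → 240
  0.609 pF = 0.609e3 fF = 609
  180 fF → 180
  38.6 fF → 38.6
  0.9 pF = 0.9e3 fF = 900
Sum: 240 + 609 + 180 + 38.6 + 900 = 1967.6

1967.6 fF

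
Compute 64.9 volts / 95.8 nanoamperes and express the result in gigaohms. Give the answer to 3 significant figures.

0.677 gigaohms

(64.9) / (95.8 × 10^-9) = 0.67745 × 10^9 Ω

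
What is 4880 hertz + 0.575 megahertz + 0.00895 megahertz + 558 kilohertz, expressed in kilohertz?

In kilohertz:
  4880 hertz = 4880 × 10⁻³ kilohertz = 4.88
  0.575 megahertz = 0.575 × 10³ kilohertz = 575
  0.00895 megahertz = 0.00895 × 10³ kilohertz = 8.95
  558 kilohertz → 558
Sum: 4.88 + 575 + 8.95 + 558 = 1146.83

1146.83 kilohertz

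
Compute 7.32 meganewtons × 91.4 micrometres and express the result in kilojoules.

7.32 × 10^6 × 91.4 × 10^-6 = 669.048 J

0.669048 kilojoules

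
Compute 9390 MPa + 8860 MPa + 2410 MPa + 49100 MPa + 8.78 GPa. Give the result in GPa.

In GPa:
  9390 MPa = 9390e-3 GPa = 9.39
  8860 MPa = 8860e-3 GPa = 8.86
  2410 MPa = 2410e-3 GPa = 2.41
  49100 MPa = 49100e-3 GPa = 49.1
  8.78 GPa → 8.78
Sum: 9.39 + 8.86 + 2.41 + 49.1 + 8.78 = 78.54

78.54 GPa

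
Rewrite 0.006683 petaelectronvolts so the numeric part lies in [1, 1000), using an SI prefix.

6.683 teraelectronvolts

= 6.683 × 10¹² electronvolts; 10¹² is tera.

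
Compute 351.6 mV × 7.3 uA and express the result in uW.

351.6 × 10⁻³ × 7.3 × 10⁻⁶ = 2566.68 × 10⁻⁹ W

2.56668 uW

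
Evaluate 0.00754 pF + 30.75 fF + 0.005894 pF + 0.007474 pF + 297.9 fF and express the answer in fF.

349.558 fF

In fF:
  0.00754 pF = 0.00754 × 10³ fF = 7.54
  30.75 fF → 30.75
  0.005894 pF = 0.005894 × 10³ fF = 5.894
  0.007474 pF = 0.007474 × 10³ fF = 7.474
  297.9 fF → 297.9
Sum: 7.54 + 30.75 + 5.894 + 7.474 + 297.9 = 349.558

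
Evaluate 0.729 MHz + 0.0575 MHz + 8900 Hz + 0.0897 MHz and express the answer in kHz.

885.1 kHz

In kHz:
  0.729 MHz = 0.729e3 kHz = 729
  0.0575 MHz = 0.0575e3 kHz = 57.5
  8900 Hz = 8900e-3 kHz = 8.9
  0.0897 MHz = 0.0897e3 kHz = 89.7
Sum: 729 + 57.5 + 8.9 + 89.7 = 885.1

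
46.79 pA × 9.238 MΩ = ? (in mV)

46.79 × 10⁻¹² × 9.238 × 10⁶ = 432.24602 × 10⁻⁶ V

0.43224602 mV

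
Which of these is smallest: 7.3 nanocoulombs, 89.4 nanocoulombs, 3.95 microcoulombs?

7.3 nanocoulombs

7.3 nanocoulombs = 0.0000000073 coulombs
89.4 nanocoulombs = 0.0000000894 coulombs
3.95 microcoulombs = 0.00000395 coulombs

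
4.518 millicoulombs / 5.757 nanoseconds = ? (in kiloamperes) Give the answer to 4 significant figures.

784.8 kiloamperes

(4.518e-3) / (5.757e-9) = 0.784784e6 A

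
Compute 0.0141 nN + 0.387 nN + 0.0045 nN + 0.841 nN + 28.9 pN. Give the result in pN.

1275.5 pN

In pN:
  0.0141 nN = 0.0141e3 pN = 14.1
  0.387 nN = 0.387e3 pN = 387
  0.0045 nN = 0.0045e3 pN = 4.5
  0.841 nN = 0.841e3 pN = 841
  28.9 pN → 28.9
Sum: 14.1 + 387 + 4.5 + 841 + 28.9 = 1275.5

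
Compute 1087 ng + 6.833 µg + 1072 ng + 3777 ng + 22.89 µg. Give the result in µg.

35.659 µg

In µg:
  1087 ng = 1087 × 10⁻³ µg = 1.087
  6.833 µg → 6.833
  1072 ng = 1072 × 10⁻³ µg = 1.072
  3777 ng = 3777 × 10⁻³ µg = 3.777
  22.89 µg → 22.89
Sum: 1.087 + 6.833 + 1.072 + 3.777 + 22.89 = 35.659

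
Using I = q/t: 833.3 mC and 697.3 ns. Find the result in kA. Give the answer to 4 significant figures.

(833.3 × 10⁻³) / (697.3 × 10⁻⁹) = 1.19504 × 10⁶ A

1195 kA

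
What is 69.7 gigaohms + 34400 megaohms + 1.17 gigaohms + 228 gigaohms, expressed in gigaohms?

In gigaohms:
  69.7 gigaohms → 69.7
  34400 megaohms = 34400e-3 gigaohms = 34.4
  1.17 gigaohms → 1.17
  228 gigaohms → 228
Sum: 69.7 + 34.4 + 1.17 + 228 = 333.27

333.27 gigaohms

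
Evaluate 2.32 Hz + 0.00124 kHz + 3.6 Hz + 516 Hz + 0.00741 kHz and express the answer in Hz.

530.57 Hz

In Hz:
  2.32 Hz → 2.32
  0.00124 kHz = 0.00124e3 Hz = 1.24
  3.6 Hz → 3.6
  516 Hz → 516
  0.00741 kHz = 0.00741e3 Hz = 7.41
Sum: 2.32 + 1.24 + 3.6 + 516 + 7.41 = 530.57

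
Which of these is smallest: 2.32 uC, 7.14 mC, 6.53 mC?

2.32 uC

2.32 uC = 0.00000232 C
7.14 mC = 0.00714 C
6.53 mC = 0.00653 C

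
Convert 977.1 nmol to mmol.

0.0009771 mmol

nano = 10⁻⁹, milli = 10⁻³; factor is 10⁻⁶.
977.1 × 10⁻⁶ = 0.0009771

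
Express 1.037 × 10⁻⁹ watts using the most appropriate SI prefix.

= 1.037 × 10⁻⁹ watts; 10⁻⁹ is nano.

1.037 nanowatts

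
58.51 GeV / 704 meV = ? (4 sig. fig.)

(58.51 × 10^9) / (704 × 10^-3) = 0.083111 × 10^12

83110000000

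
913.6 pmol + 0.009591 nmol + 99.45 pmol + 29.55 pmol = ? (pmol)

1052.191 pmol

In pmol:
  913.6 pmol → 913.6
  0.009591 nmol = 0.009591 × 10³ pmol = 9.591
  99.45 pmol → 99.45
  29.55 pmol → 29.55
Sum: 913.6 + 9.591 + 99.45 + 29.55 = 1052.191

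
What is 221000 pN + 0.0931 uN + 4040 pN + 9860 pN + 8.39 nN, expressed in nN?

In nN:
  221000 pN = 221000 × 10⁻³ nN = 221
  0.0931 uN = 0.0931 × 10³ nN = 93.1
  4040 pN = 4040 × 10⁻³ nN = 4.04
  9860 pN = 9860 × 10⁻³ nN = 9.86
  8.39 nN → 8.39
Sum: 221 + 93.1 + 4.04 + 9.86 + 8.39 = 336.39

336.39 nN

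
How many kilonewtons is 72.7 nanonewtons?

nano = 10⁻⁹, kilo = 10³; factor is 10⁻¹².
72.7 × 10⁻¹² = 0.0000000000727

0.0000000000727 kilonewtons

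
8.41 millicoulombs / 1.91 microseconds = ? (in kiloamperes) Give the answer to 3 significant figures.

4.40 kiloamperes

(8.41 × 10⁻³) / (1.91 × 10⁻⁶) = 4.4031 × 10³ A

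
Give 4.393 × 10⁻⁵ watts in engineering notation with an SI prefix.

= 43.93 × 10⁻⁶ watts; 10⁻⁶ is micro.

43.93 microwatts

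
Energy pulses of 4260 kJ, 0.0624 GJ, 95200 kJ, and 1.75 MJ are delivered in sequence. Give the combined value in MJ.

163.61 MJ

In MJ:
  4260 kJ = 4260e-3 MJ = 4.26
  0.0624 GJ = 0.0624e3 MJ = 62.4
  95200 kJ = 95200e-3 MJ = 95.2
  1.75 MJ → 1.75
Sum: 4.26 + 62.4 + 95.2 + 1.75 = 163.61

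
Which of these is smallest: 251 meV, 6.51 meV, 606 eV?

6.51 meV

251 meV = 0.251 eV
6.51 meV = 0.00651 eV
606 eV = 606 eV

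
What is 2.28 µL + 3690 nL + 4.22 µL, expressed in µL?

10.19 µL

In µL:
  2.28 µL → 2.28
  3690 nL = 3690e-3 µL = 3.69
  4.22 µL → 4.22
Sum: 2.28 + 3.69 + 4.22 = 10.19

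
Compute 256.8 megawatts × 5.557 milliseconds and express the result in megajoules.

256.8 × 10^6 × 5.557 × 10^-3 = 1427.0376 × 10^3 J

1.4270376 megajoules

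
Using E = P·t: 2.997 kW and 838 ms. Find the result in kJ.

2.511486 kJ

2.997e3 × 838e-3 = 2511.486 J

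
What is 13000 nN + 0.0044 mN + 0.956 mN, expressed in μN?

In μN:
  13000 nN = 13000 × 10^-3 μN = 13
  0.0044 mN = 0.0044 × 10^3 μN = 4.4
  0.956 mN = 0.956 × 10^3 μN = 956
Sum: 13 + 4.4 + 956 = 973.4

973.4 μN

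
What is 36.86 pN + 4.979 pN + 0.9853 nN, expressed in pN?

1027.139 pN

In pN:
  36.86 pN → 36.86
  4.979 pN → 4.979
  0.9853 nN = 0.9853 × 10^3 pN = 985.3
Sum: 36.86 + 4.979 + 985.3 = 1027.139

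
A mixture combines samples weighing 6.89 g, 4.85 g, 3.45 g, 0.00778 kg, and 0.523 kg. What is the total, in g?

545.97 g

In g:
  6.89 g → 6.89
  4.85 g → 4.85
  3.45 g → 3.45
  0.00778 kg = 0.00778 × 10³ g = 7.78
  0.523 kg = 0.523 × 10³ g = 523
Sum: 6.89 + 4.85 + 3.45 + 7.78 + 523 = 545.97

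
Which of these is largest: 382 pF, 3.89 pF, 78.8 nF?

382 pF = 0.000000000382 F
3.89 pF = 0.00000000000389 F
78.8 nF = 0.0000000788 F

78.8 nF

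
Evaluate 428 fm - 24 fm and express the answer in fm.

In fm:
  428 fm → 428
  24 fm → 24
Difference: 428 - 24 = 404

404 fm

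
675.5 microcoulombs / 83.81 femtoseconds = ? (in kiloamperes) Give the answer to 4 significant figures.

8060000 kiloamperes

(675.5 × 10^-6) / (83.81 × 10^-15) = 8.0599 × 10^9 A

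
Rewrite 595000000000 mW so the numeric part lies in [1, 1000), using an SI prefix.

= 595 × 10⁶ W; 10⁶ is mega.

595 MW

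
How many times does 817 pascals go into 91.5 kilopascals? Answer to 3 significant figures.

(91.5 × 10^3) / (817) = 0.112 × 10^3

112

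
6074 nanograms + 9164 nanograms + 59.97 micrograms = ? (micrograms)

75.208 micrograms

In micrograms:
  6074 nanograms = 6074 × 10^-3 micrograms = 6.074
  9164 nanograms = 9164 × 10^-3 micrograms = 9.164
  59.97 micrograms → 59.97
Sum: 6.074 + 9.164 + 59.97 = 75.208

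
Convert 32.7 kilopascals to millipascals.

32700000 millipascals

kilo = 1e3, milli = 1e-3; factor is 1e6.
32.7 × 1e6 = 32700000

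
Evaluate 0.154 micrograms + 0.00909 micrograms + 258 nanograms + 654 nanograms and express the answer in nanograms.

In nanograms:
  0.154 micrograms = 0.154 × 10³ nanograms = 154
  0.00909 micrograms = 0.00909 × 10³ nanograms = 9.09
  258 nanograms → 258
  654 nanograms → 654
Sum: 154 + 9.09 + 258 + 654 = 1075.09

1075.09 nanograms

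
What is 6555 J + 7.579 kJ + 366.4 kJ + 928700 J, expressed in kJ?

In kJ:
  6555 J = 6555e-3 kJ = 6.555
  7.579 kJ → 7.579
  366.4 kJ → 366.4
  928700 J = 928700e-3 kJ = 928.7
Sum: 6.555 + 7.579 + 366.4 + 928.7 = 1309.234

1309.234 kJ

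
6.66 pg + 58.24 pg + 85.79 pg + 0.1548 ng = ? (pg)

In pg:
  6.66 pg → 6.66
  58.24 pg → 58.24
  85.79 pg → 85.79
  0.1548 ng = 0.1548 × 10³ pg = 154.8
Sum: 6.66 + 58.24 + 85.79 + 154.8 = 305.49

305.49 pg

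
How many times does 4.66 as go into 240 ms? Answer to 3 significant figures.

51500000000000000

(240 × 10⁻³) / (4.66 × 10⁻¹⁸) = 51.5 × 10¹⁵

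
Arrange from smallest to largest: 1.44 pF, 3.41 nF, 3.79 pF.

1.44 pF < 3.79 pF < 3.41 nF

1.44 pF = 0.00000000000144 F
3.41 nF = 0.00000000341 F
3.79 pF = 0.00000000000379 F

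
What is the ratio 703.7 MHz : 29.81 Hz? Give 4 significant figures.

23610000

(703.7 × 10⁶) / (29.81) = 23.606 × 10⁶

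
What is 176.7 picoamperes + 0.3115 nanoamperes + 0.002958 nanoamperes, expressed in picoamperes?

In picoamperes:
  176.7 picoamperes → 176.7
  0.3115 nanoamperes = 0.3115 × 10^3 picoamperes = 311.5
  0.002958 nanoamperes = 0.002958 × 10^3 picoamperes = 2.958
Sum: 176.7 + 311.5 + 2.958 = 491.158

491.158 picoamperes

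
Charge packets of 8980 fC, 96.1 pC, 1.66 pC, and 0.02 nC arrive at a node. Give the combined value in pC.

126.74 pC

In pC:
  8980 fC = 8980e-3 pC = 8.98
  96.1 pC → 96.1
  1.66 pC → 1.66
  0.02 nC = 0.02e3 pC = 20
Sum: 8.98 + 96.1 + 1.66 + 20 = 126.74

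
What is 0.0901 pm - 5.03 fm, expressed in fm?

85.07 fm

In fm:
  0.0901 pm = 0.0901e3 fm = 90.1
  5.03 fm → 5.03
Difference: 90.1 - 5.03 = 85.07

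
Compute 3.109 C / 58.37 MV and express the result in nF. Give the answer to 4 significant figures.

53.26 nF

(3.109) / (58.37 × 10⁶) = 0.0532637 × 10⁻⁶ F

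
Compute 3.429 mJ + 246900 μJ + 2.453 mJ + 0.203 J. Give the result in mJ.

In mJ:
  3.429 mJ → 3.429
  246900 μJ = 246900 × 10⁻³ mJ = 246.9
  2.453 mJ → 2.453
  0.203 J = 0.203 × 10³ mJ = 203
Sum: 3.429 + 246.9 + 2.453 + 203 = 455.782

455.782 mJ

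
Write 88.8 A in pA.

88800000000000 pA

(no prefix) = 10^0, pico = 10^-12; factor is 10^12.
88.8 × 10^12 = 88800000000000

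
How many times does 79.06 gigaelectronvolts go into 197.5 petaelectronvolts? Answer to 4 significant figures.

2498000

(197.5e15) / (79.06e9) = 2.4981e6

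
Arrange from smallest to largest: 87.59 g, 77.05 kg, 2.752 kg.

87.59 g < 2.752 kg < 77.05 kg

87.59 g = 87.59 g
77.05 kg = 77050 g
2.752 kg = 2752 g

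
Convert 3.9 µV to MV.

micro = 10⁻⁶, mega = 10⁶; factor is 10⁻¹².
3.9 × 10⁻¹² = 0.0000000000039

0.0000000000039 MV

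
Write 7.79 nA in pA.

7790 pA

nano = 1e-9, pico = 1e-12; factor is 1e3.
7.79 × 1e3 = 7790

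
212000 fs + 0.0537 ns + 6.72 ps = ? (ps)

272.42 ps

In ps:
  212000 fs = 212000 × 10^-3 ps = 212
  0.0537 ns = 0.0537 × 10^3 ps = 53.7
  6.72 ps → 6.72
Sum: 212 + 53.7 + 6.72 = 272.42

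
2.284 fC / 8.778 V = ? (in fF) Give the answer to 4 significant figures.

(2.284 × 10⁻¹⁵) / (8.778) = 0.260196 × 10⁻¹⁵ F

0.2602 fF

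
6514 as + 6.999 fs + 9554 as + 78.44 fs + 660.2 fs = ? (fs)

761.707 fs

In fs:
  6514 as = 6514 × 10^-3 fs = 6.514
  6.999 fs → 6.999
  9554 as = 9554 × 10^-3 fs = 9.554
  78.44 fs → 78.44
  660.2 fs → 660.2
Sum: 6.514 + 6.999 + 9.554 + 78.44 + 660.2 = 761.707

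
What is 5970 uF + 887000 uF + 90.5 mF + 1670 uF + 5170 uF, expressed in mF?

990.31 mF

In mF:
  5970 uF = 5970e-3 mF = 5.97
  887000 uF = 887000e-3 mF = 887
  90.5 mF → 90.5
  1670 uF = 1670e-3 mF = 1.67
  5170 uF = 5170e-3 mF = 5.17
Sum: 5.97 + 887 + 90.5 + 1.67 + 5.17 = 990.31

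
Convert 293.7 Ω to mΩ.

293700 mΩ

(no prefix) = 10^0, milli = 10^-3; factor is 10^3.
293.7 × 10^3 = 293700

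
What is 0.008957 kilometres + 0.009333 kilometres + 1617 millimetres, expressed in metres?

In metres:
  0.008957 kilometres = 0.008957 × 10^3 metres = 8.957
  0.009333 kilometres = 0.009333 × 10^3 metres = 9.333
  1617 millimetres = 1617 × 10^-3 metres = 1.617
Sum: 8.957 + 9.333 + 1.617 = 19.907

19.907 metres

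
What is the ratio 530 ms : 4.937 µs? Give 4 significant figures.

107400

(530 × 10⁻³) / (4.937 × 10⁻⁶) = 107.35 × 10³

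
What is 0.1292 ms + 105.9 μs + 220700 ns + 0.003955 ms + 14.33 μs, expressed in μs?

In μs:
  0.1292 ms = 0.1292 × 10^3 μs = 129.2
  105.9 μs → 105.9
  220700 ns = 220700 × 10^-3 μs = 220.7
  0.003955 ms = 0.003955 × 10^3 μs = 3.955
  14.33 μs → 14.33
Sum: 129.2 + 105.9 + 220.7 + 3.955 + 14.33 = 474.085

474.085 μs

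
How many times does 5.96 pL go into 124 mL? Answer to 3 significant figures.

(124 × 10^-3) / (5.96 × 10^-12) = 20.81 × 10^9

20800000000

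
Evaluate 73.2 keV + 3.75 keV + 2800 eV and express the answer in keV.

79.75 keV

In keV:
  73.2 keV → 73.2
  3.75 keV → 3.75
  2800 eV = 2800 × 10^-3 keV = 2.8
Sum: 73.2 + 3.75 + 2.8 = 79.75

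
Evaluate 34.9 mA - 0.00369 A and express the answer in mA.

In mA:
  34.9 mA → 34.9
  0.00369 A = 0.00369 × 10^3 mA = 3.69
Difference: 34.9 - 3.69 = 31.21

31.21 mA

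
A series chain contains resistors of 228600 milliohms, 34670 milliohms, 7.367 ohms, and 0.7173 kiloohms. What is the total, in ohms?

987.937 ohms

In ohms:
  228600 milliohms = 228600 × 10⁻³ ohms = 228.6
  34670 milliohms = 34670 × 10⁻³ ohms = 34.67
  7.367 ohms → 7.367
  0.7173 kiloohms = 0.7173 × 10³ ohms = 717.3
Sum: 228.6 + 34.67 + 7.367 + 717.3 = 987.937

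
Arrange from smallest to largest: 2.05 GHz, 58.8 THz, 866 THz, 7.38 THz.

2.05 GHz < 7.38 THz < 58.8 THz < 866 THz

2.05 GHz = 2050000000 Hz
58.8 THz = 58800000000000 Hz
866 THz = 866000000000000 Hz
7.38 THz = 7380000000000 Hz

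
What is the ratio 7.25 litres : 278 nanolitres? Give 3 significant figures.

26100000

(7.25) / (278 × 10⁻⁹) = 0.02608 × 10⁹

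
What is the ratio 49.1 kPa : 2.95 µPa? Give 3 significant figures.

16600000000

(49.1e3) / (2.95e-6) = 16.64e9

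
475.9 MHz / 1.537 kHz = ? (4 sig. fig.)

(475.9e6) / (1.537e3) = 309.63e3

309600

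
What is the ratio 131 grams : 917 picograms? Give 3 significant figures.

143000000000

(131) / (917 × 10⁻¹²) = 0.1429 × 10¹²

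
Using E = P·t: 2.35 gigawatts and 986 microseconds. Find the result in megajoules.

2.35 × 10^9 × 986 × 10^-6 = 2317.1 × 10^3 J

2.3171 megajoules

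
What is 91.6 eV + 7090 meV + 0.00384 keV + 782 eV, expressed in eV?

884.53 eV

In eV:
  91.6 eV → 91.6
  7090 meV = 7090 × 10^-3 eV = 7.09
  0.00384 keV = 0.00384 × 10^3 eV = 3.84
  782 eV → 782
Sum: 91.6 + 7.09 + 3.84 + 782 = 884.53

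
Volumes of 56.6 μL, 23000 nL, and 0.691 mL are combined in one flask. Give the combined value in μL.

770.6 μL

In μL:
  56.6 μL → 56.6
  23000 nL = 23000e-3 μL = 23
  0.691 mL = 0.691e3 μL = 691
Sum: 56.6 + 23 + 691 = 770.6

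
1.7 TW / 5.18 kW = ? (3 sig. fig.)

(1.7 × 10^12) / (5.18 × 10^3) = 0.3282 × 10^9

328000000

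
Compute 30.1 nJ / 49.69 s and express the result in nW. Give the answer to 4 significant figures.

(30.1e-9) / (49.69) = 0.605756e-9 W

0.6058 nW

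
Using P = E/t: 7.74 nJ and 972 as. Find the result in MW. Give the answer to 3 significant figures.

(7.74e-9) / (972e-18) = 0.007963e9 W

7.96 MW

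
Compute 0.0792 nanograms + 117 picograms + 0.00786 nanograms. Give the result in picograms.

In picograms:
  0.0792 nanograms = 0.0792 × 10³ picograms = 79.2
  117 picograms → 117
  0.00786 nanograms = 0.00786 × 10³ picograms = 7.86
Sum: 79.2 + 117 + 7.86 = 204.06

204.06 picograms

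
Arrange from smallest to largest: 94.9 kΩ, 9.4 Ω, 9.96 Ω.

94.9 kΩ = 94900 Ω
9.4 Ω = 9.4 Ω
9.96 Ω = 9.96 Ω

9.4 Ω < 9.96 Ω < 94.9 kΩ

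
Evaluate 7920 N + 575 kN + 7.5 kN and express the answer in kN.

590.42 kN

In kN:
  7920 N = 7920e-3 kN = 7.92
  575 kN → 575
  7.5 kN → 7.5
Sum: 7.92 + 575 + 7.5 = 590.42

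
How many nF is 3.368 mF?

milli = 10^-3, nano = 10^-9; factor is 10^6.
3.368 × 10^6 = 3368000

3368000 nF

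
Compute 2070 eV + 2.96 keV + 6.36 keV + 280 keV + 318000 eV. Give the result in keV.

609.39 keV

In keV:
  2070 eV = 2070 × 10⁻³ keV = 2.07
  2.96 keV → 2.96
  6.36 keV → 6.36
  280 keV → 280
  318000 eV = 318000 × 10⁻³ keV = 318
Sum: 2.07 + 2.96 + 6.36 + 280 + 318 = 609.39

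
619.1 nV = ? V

0.0000006191 V

nano = 10⁻⁹, (no prefix) = 10⁰; factor is 10⁻⁹.
619.1 × 10⁻⁹ = 0.0000006191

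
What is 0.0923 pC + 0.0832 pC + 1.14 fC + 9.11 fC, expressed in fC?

In fC:
  0.0923 pC = 0.0923e3 fC = 92.3
  0.0832 pC = 0.0832e3 fC = 83.2
  1.14 fC → 1.14
  9.11 fC → 9.11
Sum: 92.3 + 83.2 + 1.14 + 9.11 = 185.75

185.75 fC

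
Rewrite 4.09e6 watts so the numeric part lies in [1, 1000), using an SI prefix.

4.09 megawatts

= 4.09e6 watts; 1e6 is mega.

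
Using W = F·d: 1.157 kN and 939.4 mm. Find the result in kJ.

1.157e3 × 939.4e-3 = 1086.8858 J

1.0868858 kJ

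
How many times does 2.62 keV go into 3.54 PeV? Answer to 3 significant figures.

1350000000000

(3.54e15) / (2.62e3) = 1.351e12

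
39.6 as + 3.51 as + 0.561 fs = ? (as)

604.11 as

In as:
  39.6 as → 39.6
  3.51 as → 3.51
  0.561 fs = 0.561 × 10³ as = 561
Sum: 39.6 + 3.51 + 561 = 604.11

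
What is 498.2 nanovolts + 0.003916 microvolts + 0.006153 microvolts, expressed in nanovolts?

In nanovolts:
  498.2 nanovolts → 498.2
  0.003916 microvolts = 0.003916e3 nanovolts = 3.916
  0.006153 microvolts = 0.006153e3 nanovolts = 6.153
Sum: 498.2 + 3.916 + 6.153 = 508.269

508.269 nanovolts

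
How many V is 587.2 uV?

micro = 1e-6, (no prefix) = 1e0; factor is 1e-6.
587.2 × 1e-6 = 0.0005872

0.0005872 V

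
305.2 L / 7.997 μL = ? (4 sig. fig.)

38160000

(305.2) / (7.997 × 10⁻⁶) = 38.164 × 10⁶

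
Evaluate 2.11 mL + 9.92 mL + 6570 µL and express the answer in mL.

18.6 mL

In mL:
  2.11 mL → 2.11
  9.92 mL → 9.92
  6570 µL = 6570e-3 mL = 6.57
Sum: 2.11 + 9.92 + 6.57 = 18.6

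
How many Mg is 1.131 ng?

0.000000000000001131 Mg

nano = 1e-9, mega = 1e6; factor is 1e-15.
1.131 × 1e-15 = 0.000000000000001131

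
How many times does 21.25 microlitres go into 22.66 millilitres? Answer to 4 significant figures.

(22.66e-3) / (21.25e-6) = 1.0664e3

1066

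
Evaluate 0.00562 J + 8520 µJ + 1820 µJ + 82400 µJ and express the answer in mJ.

In mJ:
  0.00562 J = 0.00562 × 10^3 mJ = 5.62
  8520 µJ = 8520 × 10^-3 mJ = 8.52
  1820 µJ = 1820 × 10^-3 mJ = 1.82
  82400 µJ = 82400 × 10^-3 mJ = 82.4
Sum: 5.62 + 8.52 + 1.82 + 82.4 = 98.36

98.36 mJ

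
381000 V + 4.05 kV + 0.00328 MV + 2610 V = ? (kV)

In kV:
  381000 V = 381000 × 10⁻³ kV = 381
  4.05 kV → 4.05
  0.00328 MV = 0.00328 × 10³ kV = 3.28
  2610 V = 2610 × 10⁻³ kV = 2.61
Sum: 381 + 4.05 + 3.28 + 2.61 = 390.94

390.94 kV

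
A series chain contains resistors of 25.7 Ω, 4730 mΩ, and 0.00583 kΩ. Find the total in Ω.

36.26 Ω

In Ω:
  25.7 Ω → 25.7
  4730 mΩ = 4730 × 10^-3 Ω = 4.73
  0.00583 kΩ = 0.00583 × 10^3 Ω = 5.83
Sum: 25.7 + 4.73 + 5.83 = 36.26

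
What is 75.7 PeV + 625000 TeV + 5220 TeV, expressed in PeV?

In PeV:
  75.7 PeV → 75.7
  625000 TeV = 625000e-3 PeV = 625
  5220 TeV = 5220e-3 PeV = 5.22
Sum: 75.7 + 625 + 5.22 = 705.92

705.92 PeV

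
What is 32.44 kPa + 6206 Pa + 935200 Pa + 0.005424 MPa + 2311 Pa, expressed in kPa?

In kPa:
  32.44 kPa → 32.44
  6206 Pa = 6206 × 10^-3 kPa = 6.206
  935200 Pa = 935200 × 10^-3 kPa = 935.2
  0.005424 MPa = 0.005424 × 10^3 kPa = 5.424
  2311 Pa = 2311 × 10^-3 kPa = 2.311
Sum: 32.44 + 6.206 + 935.2 + 5.424 + 2.311 = 981.581

981.581 kPa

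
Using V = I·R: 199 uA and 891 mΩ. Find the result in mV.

0.177309 mV

199e-6 × 891e-3 = 177309e-9 V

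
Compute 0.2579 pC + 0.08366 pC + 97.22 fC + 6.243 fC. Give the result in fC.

445.023 fC

In fC:
  0.2579 pC = 0.2579 × 10^3 fC = 257.9
  0.08366 pC = 0.08366 × 10^3 fC = 83.66
  97.22 fC → 97.22
  6.243 fC → 6.243
Sum: 257.9 + 83.66 + 97.22 + 6.243 = 445.023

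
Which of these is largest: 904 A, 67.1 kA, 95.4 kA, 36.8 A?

95.4 kA

904 A = 904 A
67.1 kA = 67100 A
95.4 kA = 95400 A
36.8 A = 36.8 A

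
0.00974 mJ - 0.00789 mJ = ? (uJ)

In uJ:
  0.00974 mJ = 0.00974e3 uJ = 9.74
  0.00789 mJ = 0.00789e3 uJ = 7.89
Difference: 9.74 - 7.89 = 1.85

1.85 uJ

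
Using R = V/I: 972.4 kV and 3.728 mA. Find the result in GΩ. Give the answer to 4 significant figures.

(972.4e3) / (3.728e-3) = 260.837e6 Ω

0.2608 GΩ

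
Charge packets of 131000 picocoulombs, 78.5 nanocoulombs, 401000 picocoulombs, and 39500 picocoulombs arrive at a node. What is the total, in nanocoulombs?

650 nanocoulombs

In nanocoulombs:
  131000 picocoulombs = 131000e-3 nanocoulombs = 131
  78.5 nanocoulombs → 78.5
  401000 picocoulombs = 401000e-3 nanocoulombs = 401
  39500 picocoulombs = 39500e-3 nanocoulombs = 39.5
Sum: 131 + 78.5 + 401 + 39.5 = 650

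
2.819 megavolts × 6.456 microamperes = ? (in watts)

2.819e6 × 6.456e-6 = 18.199464 W

18.199464 watts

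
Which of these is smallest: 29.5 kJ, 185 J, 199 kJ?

29.5 kJ = 29500 J
185 J = 185 J
199 kJ = 199000 J

185 J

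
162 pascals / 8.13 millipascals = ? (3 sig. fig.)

(162) / (8.13 × 10⁻³) = 19.93 × 10³

19900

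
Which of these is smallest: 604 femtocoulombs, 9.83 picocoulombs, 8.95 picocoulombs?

604 femtocoulombs = 0.000000000000604 coulombs
9.83 picocoulombs = 0.00000000000983 coulombs
8.95 picocoulombs = 0.00000000000895 coulombs

604 femtocoulombs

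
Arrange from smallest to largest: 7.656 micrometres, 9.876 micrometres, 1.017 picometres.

1.017 picometres < 7.656 micrometres < 9.876 micrometres

7.656 micrometres = 0.000007656 metres
9.876 micrometres = 0.000009876 metres
1.017 picometres = 0.000000000001017 metres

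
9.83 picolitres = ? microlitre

pico = 1e-12, micro = 1e-6; factor is 1e-6.
9.83 × 1e-6 = 0.00000983

0.00000983 microlitres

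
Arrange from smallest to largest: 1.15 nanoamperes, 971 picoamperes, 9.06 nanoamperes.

1.15 nanoamperes = 0.00000000115 amperes
971 picoamperes = 0.000000000971 amperes
9.06 nanoamperes = 0.00000000906 amperes

971 picoamperes < 1.15 nanoamperes < 9.06 nanoamperes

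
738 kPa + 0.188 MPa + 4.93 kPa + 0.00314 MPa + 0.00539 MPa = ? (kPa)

In kPa:
  738 kPa → 738
  0.188 MPa = 0.188 × 10^3 kPa = 188
  4.93 kPa → 4.93
  0.00314 MPa = 0.00314 × 10^3 kPa = 3.14
  0.00539 MPa = 0.00539 × 10^3 kPa = 5.39
Sum: 738 + 188 + 4.93 + 3.14 + 5.39 = 939.46

939.46 kPa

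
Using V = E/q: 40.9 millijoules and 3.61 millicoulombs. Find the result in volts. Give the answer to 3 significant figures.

11.3 volts

(40.9e-3) / (3.61e-3) = 11.33 V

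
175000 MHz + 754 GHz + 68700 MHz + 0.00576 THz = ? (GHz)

In GHz:
  175000 MHz = 175000 × 10^-3 GHz = 175
  754 GHz → 754
  68700 MHz = 68700 × 10^-3 GHz = 68.7
  0.00576 THz = 0.00576 × 10^3 GHz = 5.76
Sum: 175 + 754 + 68.7 + 5.76 = 1003.46

1003.46 GHz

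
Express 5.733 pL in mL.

0.000000005733 mL

pico = 10⁻¹², milli = 10⁻³; factor is 10⁻⁹.
5.733 × 10⁻⁹ = 0.000000005733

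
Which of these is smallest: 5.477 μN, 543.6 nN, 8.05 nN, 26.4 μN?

5.477 μN = 0.000005477 N
543.6 nN = 0.0000005436 N
8.05 nN = 0.00000000805 N
26.4 μN = 0.0000264 N

8.05 nN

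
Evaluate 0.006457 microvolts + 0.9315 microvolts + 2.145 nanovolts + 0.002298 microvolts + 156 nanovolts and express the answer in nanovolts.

1098.4 nanovolts

In nanovolts:
  0.006457 microvolts = 0.006457 × 10^3 nanovolts = 6.457
  0.9315 microvolts = 0.9315 × 10^3 nanovolts = 931.5
  2.145 nanovolts → 2.145
  0.002298 microvolts = 0.002298 × 10^3 nanovolts = 2.298
  156 nanovolts → 156
Sum: 6.457 + 931.5 + 2.145 + 2.298 + 156 = 1098.4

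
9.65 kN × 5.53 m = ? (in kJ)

9.65 × 10³ × 5.53 = 53.3645 × 10³ J

53.3645 kJ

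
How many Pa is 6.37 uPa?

0.00000637 Pa

micro = 10^-6, (no prefix) = 10^0; factor is 10^-6.
6.37 × 10^-6 = 0.00000637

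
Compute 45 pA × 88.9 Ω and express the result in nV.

4.0005 nV

45 × 10^-12 × 88.9 = 4000.5 × 10^-12 V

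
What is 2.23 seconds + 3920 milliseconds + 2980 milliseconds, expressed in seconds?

In seconds:
  2.23 seconds → 2.23
  3920 milliseconds = 3920 × 10⁻³ seconds = 3.92
  2980 milliseconds = 2980 × 10⁻³ seconds = 2.98
Sum: 2.23 + 3.92 + 2.98 = 9.13

9.13 seconds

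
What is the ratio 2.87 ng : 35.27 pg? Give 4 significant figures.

81.37

(2.87 × 10⁻⁹) / (35.27 × 10⁻¹²) = 0.081372 × 10³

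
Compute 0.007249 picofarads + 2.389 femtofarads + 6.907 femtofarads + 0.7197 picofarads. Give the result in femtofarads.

In femtofarads:
  0.007249 picofarads = 0.007249e3 femtofarads = 7.249
  2.389 femtofarads → 2.389
  6.907 femtofarads → 6.907
  0.7197 picofarads = 0.7197e3 femtofarads = 719.7
Sum: 7.249 + 2.389 + 6.907 + 719.7 = 736.245

736.245 femtofarads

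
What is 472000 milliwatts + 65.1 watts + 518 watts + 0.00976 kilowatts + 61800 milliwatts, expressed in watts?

In watts:
  472000 milliwatts = 472000e-3 watts = 472
  65.1 watts → 65.1
  518 watts → 518
  0.00976 kilowatts = 0.00976e3 watts = 9.76
  61800 milliwatts = 61800e-3 watts = 61.8
Sum: 472 + 65.1 + 518 + 9.76 + 61.8 = 1126.66

1126.66 watts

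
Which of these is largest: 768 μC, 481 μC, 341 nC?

768 μC

768 μC = 0.000768 C
481 μC = 0.000481 C
341 nC = 0.000000341 C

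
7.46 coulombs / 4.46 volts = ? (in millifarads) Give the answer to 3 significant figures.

1670 millifarads

(7.46) / (4.46) = 1.6726 F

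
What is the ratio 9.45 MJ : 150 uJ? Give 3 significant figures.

63000000000

(9.45 × 10^6) / (150 × 10^-6) = 0.063 × 10^12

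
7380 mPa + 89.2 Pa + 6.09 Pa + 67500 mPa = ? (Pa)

In Pa:
  7380 mPa = 7380 × 10⁻³ Pa = 7.38
  89.2 Pa → 89.2
  6.09 Pa → 6.09
  67500 mPa = 67500 × 10⁻³ Pa = 67.5
Sum: 7.38 + 89.2 + 6.09 + 67.5 = 170.17

170.17 Pa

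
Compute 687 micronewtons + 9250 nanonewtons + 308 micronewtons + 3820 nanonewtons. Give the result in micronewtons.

In micronewtons:
  687 micronewtons → 687
  9250 nanonewtons = 9250e-3 micronewtons = 9.25
  308 micronewtons → 308
  3820 nanonewtons = 3820e-3 micronewtons = 3.82
Sum: 687 + 9.25 + 308 + 3.82 = 1008.07

1008.07 micronewtons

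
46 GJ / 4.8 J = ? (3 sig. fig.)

(46 × 10^9) / (4.8) = 9.583 × 10^9

9580000000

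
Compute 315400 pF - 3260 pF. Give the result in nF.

In nF:
  315400 pF = 315400 × 10⁻³ nF = 315.4
  3260 pF = 3260 × 10⁻³ nF = 3.26
Difference: 315.4 - 3.26 = 312.14

312.14 nF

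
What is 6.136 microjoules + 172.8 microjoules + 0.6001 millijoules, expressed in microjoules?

779.036 microjoules

In microjoules:
  6.136 microjoules → 6.136
  172.8 microjoules → 172.8
  0.6001 millijoules = 0.6001 × 10^3 microjoules = 600.1
Sum: 6.136 + 172.8 + 600.1 = 779.036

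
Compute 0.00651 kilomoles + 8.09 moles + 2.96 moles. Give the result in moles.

17.56 moles

In moles:
  0.00651 kilomoles = 0.00651e3 moles = 6.51
  8.09 moles → 8.09
  2.96 moles → 2.96
Sum: 6.51 + 8.09 + 2.96 = 17.56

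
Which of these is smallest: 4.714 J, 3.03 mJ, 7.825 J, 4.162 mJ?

4.714 J = 4.714 J
3.03 mJ = 0.00303 J
7.825 J = 7.825 J
4.162 mJ = 0.004162 J

3.03 mJ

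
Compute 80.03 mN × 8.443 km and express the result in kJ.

80.03e-3 × 8.443e3 = 675.69329 J

0.67569329 kJ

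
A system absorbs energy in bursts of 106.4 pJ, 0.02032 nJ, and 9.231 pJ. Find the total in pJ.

In pJ:
  106.4 pJ → 106.4
  0.02032 nJ = 0.02032 × 10³ pJ = 20.32
  9.231 pJ → 9.231
Sum: 106.4 + 20.32 + 9.231 = 135.951

135.951 pJ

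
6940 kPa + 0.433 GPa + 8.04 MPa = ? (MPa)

447.98 MPa

In MPa:
  6940 kPa = 6940 × 10^-3 MPa = 6.94
  0.433 GPa = 0.433 × 10^3 MPa = 433
  8.04 MPa → 8.04
Sum: 6.94 + 433 + 8.04 = 447.98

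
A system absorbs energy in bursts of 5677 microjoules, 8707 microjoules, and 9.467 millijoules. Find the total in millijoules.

23.851 millijoules

In millijoules:
  5677 microjoules = 5677 × 10^-3 millijoules = 5.677
  8707 microjoules = 8707 × 10^-3 millijoules = 8.707
  9.467 millijoules → 9.467
Sum: 5.677 + 8.707 + 9.467 = 23.851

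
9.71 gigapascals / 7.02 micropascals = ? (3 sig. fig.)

(9.71 × 10⁹) / (7.02 × 10⁻⁶) = 1.383 × 10¹⁵

1380000000000000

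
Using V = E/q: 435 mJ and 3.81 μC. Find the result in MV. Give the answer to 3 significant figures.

0.114 MV

(435 × 10^-3) / (3.81 × 10^-6) = 114.17 × 10^3 V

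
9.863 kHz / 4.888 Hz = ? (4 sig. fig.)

(9.863 × 10^3) / (4.888) = 2.0178 × 10^3

2018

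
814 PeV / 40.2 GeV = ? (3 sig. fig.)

(814e15) / (40.2e9) = 20.25e6

20200000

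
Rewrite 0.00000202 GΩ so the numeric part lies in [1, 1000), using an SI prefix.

2.02 kΩ

= 2.02e3 Ω; 1e3 is kilo.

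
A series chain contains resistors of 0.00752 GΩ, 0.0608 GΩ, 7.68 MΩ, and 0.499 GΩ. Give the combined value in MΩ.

575 MΩ

In MΩ:
  0.00752 GΩ = 0.00752e3 MΩ = 7.52
  0.0608 GΩ = 0.0608e3 MΩ = 60.8
  7.68 MΩ → 7.68
  0.499 GΩ = 0.499e3 MΩ = 499
Sum: 7.52 + 60.8 + 7.68 + 499 = 575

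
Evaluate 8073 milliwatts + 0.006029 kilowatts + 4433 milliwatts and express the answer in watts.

In watts:
  8073 milliwatts = 8073 × 10⁻³ watts = 8.073
  0.006029 kilowatts = 0.006029 × 10³ watts = 6.029
  4433 milliwatts = 4433 × 10⁻³ watts = 4.433
Sum: 8.073 + 6.029 + 4.433 = 18.535

18.535 watts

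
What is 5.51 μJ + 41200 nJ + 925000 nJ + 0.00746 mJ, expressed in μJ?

In μJ:
  5.51 μJ → 5.51
  41200 nJ = 41200 × 10⁻³ μJ = 41.2
  925000 nJ = 925000 × 10⁻³ μJ = 925
  0.00746 mJ = 0.00746 × 10³ μJ = 7.46
Sum: 5.51 + 41.2 + 925 + 7.46 = 979.17

979.17 μJ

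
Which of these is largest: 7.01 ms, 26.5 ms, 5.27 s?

7.01 ms = 0.00701 s
26.5 ms = 0.0265 s
5.27 s = 5.27 s

5.27 s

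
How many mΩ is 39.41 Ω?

(no prefix) = 1e0, milli = 1e-3; factor is 1e3.
39.41 × 1e3 = 39410

39410 mΩ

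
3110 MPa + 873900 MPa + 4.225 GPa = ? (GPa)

In GPa:
  3110 MPa = 3110 × 10^-3 GPa = 3.11
  873900 MPa = 873900 × 10^-3 GPa = 873.9
  4.225 GPa → 4.225
Sum: 3.11 + 873.9 + 4.225 = 881.235

881.235 GPa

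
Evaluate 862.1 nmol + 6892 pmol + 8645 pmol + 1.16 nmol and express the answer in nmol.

878.797 nmol

In nmol:
  862.1 nmol → 862.1
  6892 pmol = 6892e-3 nmol = 6.892
  8645 pmol = 8645e-3 nmol = 8.645
  1.16 nmol → 1.16
Sum: 862.1 + 6.892 + 8.645 + 1.16 = 878.797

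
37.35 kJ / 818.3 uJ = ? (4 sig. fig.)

45640000

(37.35e3) / (818.3e-6) = 0.045643e9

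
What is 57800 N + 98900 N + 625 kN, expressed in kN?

In kN:
  57800 N = 57800 × 10⁻³ kN = 57.8
  98900 N = 98900 × 10⁻³ kN = 98.9
  625 kN → 625
Sum: 57.8 + 98.9 + 625 = 781.7

781.7 kN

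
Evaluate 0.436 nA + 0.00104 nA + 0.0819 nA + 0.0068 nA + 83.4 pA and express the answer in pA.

In pA:
  0.436 nA = 0.436 × 10³ pA = 436
  0.00104 nA = 0.00104 × 10³ pA = 1.04
  0.0819 nA = 0.0819 × 10³ pA = 81.9
  0.0068 nA = 0.0068 × 10³ pA = 6.8
  83.4 pA → 83.4
Sum: 436 + 1.04 + 81.9 + 6.8 + 83.4 = 609.14

609.14 pA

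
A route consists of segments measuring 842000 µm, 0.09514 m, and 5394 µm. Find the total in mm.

In mm:
  842000 µm = 842000 × 10^-3 mm = 842
  0.09514 m = 0.09514 × 10^3 mm = 95.14
  5394 µm = 5394 × 10^-3 mm = 5.394
Sum: 842 + 95.14 + 5.394 = 942.534

942.534 mm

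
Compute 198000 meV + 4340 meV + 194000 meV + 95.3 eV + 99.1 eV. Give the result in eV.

590.74 eV

In eV:
  198000 meV = 198000 × 10⁻³ eV = 198
  4340 meV = 4340 × 10⁻³ eV = 4.34
  194000 meV = 194000 × 10⁻³ eV = 194
  95.3 eV → 95.3
  99.1 eV → 99.1
Sum: 198 + 4.34 + 194 + 95.3 + 99.1 = 590.74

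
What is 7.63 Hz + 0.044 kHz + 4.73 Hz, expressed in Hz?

56.36 Hz

In Hz:
  7.63 Hz → 7.63
  0.044 kHz = 0.044e3 Hz = 44
  4.73 Hz → 4.73
Sum: 7.63 + 44 + 4.73 = 56.36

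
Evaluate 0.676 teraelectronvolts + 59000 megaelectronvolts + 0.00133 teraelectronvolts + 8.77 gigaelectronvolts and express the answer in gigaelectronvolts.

745.1 gigaelectronvolts

In gigaelectronvolts:
  0.676 teraelectronvolts = 0.676 × 10^3 gigaelectronvolts = 676
  59000 megaelectronvolts = 59000 × 10^-3 gigaelectronvolts = 59
  0.00133 teraelectronvolts = 0.00133 × 10^3 gigaelectronvolts = 1.33
  8.77 gigaelectronvolts → 8.77
Sum: 676 + 59 + 1.33 + 8.77 = 745.1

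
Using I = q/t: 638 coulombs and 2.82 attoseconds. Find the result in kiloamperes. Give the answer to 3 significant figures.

226000000000000000 kiloamperes

(638) / (2.82e-18) = 226.24e18 A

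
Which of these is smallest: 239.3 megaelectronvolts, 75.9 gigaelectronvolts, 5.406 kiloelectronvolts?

5.406 kiloelectronvolts

239.3 megaelectronvolts = 239300000 electronvolts
75.9 gigaelectronvolts = 75900000000 electronvolts
5.406 kiloelectronvolts = 5406 electronvolts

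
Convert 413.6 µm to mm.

0.4136 mm

micro = 10^-6, milli = 10^-3; factor is 10^-3.
413.6 × 10^-3 = 0.4136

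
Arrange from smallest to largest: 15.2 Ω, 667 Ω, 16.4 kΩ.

15.2 Ω < 667 Ω < 16.4 kΩ

15.2 Ω = 15.2 Ω
667 Ω = 667 Ω
16.4 kΩ = 16400 Ω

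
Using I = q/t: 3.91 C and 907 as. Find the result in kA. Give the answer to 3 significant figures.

(3.91) / (907 × 10⁻¹⁸) = 0.0043109 × 10¹⁸ A

4310000000000 kA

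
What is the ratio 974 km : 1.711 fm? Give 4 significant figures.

569300000000000000000

(974 × 10³) / (1.711 × 10⁻¹⁵) = 569.26 × 10¹⁸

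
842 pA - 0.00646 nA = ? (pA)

In pA:
  842 pA → 842
  0.00646 nA = 0.00646 × 10³ pA = 6.46
Difference: 842 - 6.46 = 835.54

835.54 pA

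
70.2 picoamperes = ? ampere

0.0000000000702 amperes

pico = 1e-12, (no prefix) = 1e0; factor is 1e-12.
70.2 × 1e-12 = 0.0000000000702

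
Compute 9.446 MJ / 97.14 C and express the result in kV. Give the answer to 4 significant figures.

97.24 kV

(9.446 × 10⁶) / (97.14) = 0.0972411 × 10⁶ V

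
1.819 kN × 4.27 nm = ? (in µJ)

1.819 × 10³ × 4.27 × 10⁻⁹ = 7.76713 × 10⁻⁶ J

7.76713 µJ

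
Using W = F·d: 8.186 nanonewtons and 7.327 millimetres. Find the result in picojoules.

8.186 × 10^-9 × 7.327 × 10^-3 = 59.978822 × 10^-12 J

59.978822 picojoules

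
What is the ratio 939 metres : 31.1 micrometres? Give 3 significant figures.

30200000

(939) / (31.1 × 10⁻⁶) = 30.19 × 10⁶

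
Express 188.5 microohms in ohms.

micro = 10^-6, (no prefix) = 10^0; factor is 10^-6.
188.5 × 10^-6 = 0.0001885

0.0001885 ohms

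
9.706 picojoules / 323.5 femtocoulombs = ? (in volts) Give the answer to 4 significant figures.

30.00 volts

(9.706e-12) / (323.5e-15) = 0.0300031e3 V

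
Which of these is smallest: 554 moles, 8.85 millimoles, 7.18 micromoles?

7.18 micromoles

554 moles = 554 moles
8.85 millimoles = 0.00885 moles
7.18 micromoles = 0.00000718 moles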